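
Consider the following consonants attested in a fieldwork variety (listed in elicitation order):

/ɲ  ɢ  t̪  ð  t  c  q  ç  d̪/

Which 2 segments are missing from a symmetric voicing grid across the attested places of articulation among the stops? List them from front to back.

Voiceless: /t̪/ (dental), /t/ (alveolar), /c/ (palatal), /q/ (uvular).
Voiced: /d̪/ (dental), /ɢ/ (uvular).
Gaps, from front to back: alveolar lacks voiced (/d/); palatal lacks voiced (/ɟ/).

/d/, /ɟ/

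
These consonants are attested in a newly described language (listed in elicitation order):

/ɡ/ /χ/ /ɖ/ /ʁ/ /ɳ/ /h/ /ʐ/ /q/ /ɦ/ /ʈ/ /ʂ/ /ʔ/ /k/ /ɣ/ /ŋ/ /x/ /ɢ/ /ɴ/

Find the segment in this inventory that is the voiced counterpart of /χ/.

/χ/ is a voiceless uvular fricative.
The voiced counterpart is a voiced uvular fricative — in this inventory, /ʁ/.

/ʁ/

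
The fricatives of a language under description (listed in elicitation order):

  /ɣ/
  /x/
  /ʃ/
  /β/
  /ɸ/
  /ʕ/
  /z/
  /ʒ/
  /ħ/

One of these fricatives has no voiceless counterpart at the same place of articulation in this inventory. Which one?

/z/

Bilabial: /ɸ/ ~ /β/
Postalveolar: /ʃ/ ~ /ʒ/
Velar: /x/ ~ /ɣ/
Pharyngeal: /ħ/ ~ /ʕ/
Alveolar: only /z/ (voiced); no voiceless partner.
So /z/ is the unpaired segment.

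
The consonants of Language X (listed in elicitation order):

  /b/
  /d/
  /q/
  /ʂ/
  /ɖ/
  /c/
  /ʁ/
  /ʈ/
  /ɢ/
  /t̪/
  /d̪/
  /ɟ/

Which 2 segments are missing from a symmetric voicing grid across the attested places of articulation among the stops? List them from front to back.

Voiceless: /t̪/ (dental), /ʈ/ (retroflex), /c/ (palatal), /q/ (uvular).
Voiced: /b/ (bilabial), /d̪/ (dental), /d/ (alveolar), /ɖ/ (retroflex), /ɟ/ (palatal), /ɢ/ (uvular).
Gaps, from front to back: bilabial lacks voiceless (/p/); alveolar lacks voiceless (/t/).

/p/, /t/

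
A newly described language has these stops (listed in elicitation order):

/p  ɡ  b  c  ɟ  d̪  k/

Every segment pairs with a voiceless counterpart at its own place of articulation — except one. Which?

/d̪/

Bilabial: /p/ ~ /b/
Palatal: /c/ ~ /ɟ/
Velar: /k/ ~ /ɡ/
Dental: only /d̪/ (voiced); no voiceless partner.
So /d̪/ is the unpaired segment.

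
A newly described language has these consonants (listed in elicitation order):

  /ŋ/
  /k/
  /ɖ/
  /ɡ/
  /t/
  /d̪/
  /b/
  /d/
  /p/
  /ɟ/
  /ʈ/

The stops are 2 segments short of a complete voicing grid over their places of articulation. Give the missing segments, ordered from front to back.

Voiceless: /p/ (bilabial), /t/ (alveolar), /ʈ/ (retroflex), /k/ (velar).
Voiced: /b/ (bilabial), /d̪/ (dental), /d/ (alveolar), /ɖ/ (retroflex), /ɟ/ (palatal), /ɡ/ (velar).
Gaps, from front to back: dental lacks voiceless (/t̪/); palatal lacks voiceless (/c/).

/t̪/, /c/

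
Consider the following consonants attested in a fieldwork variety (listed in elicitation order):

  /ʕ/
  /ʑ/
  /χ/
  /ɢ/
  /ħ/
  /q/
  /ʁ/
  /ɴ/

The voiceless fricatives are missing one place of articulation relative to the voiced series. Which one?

alveolo-palatal

place of articulation  voiceless  voiced  
alveolo-palatal   —         ʑ       
uvular            χ         ʁ       
pharyngeal        ħ         ʕ       
Every place of articulation has a voiceless member except alveolo-palatal, where /ɕ/ would be expected.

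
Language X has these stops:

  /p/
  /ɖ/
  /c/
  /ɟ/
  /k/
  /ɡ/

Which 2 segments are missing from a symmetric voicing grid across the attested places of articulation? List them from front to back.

/b/, /ʈ/

Voiceless: /p/ (bilabial), /c/ (palatal), /k/ (velar).
Voiced: /ɖ/ (retroflex), /ɟ/ (palatal), /ɡ/ (velar).
Gaps, from front to back: bilabial lacks voiced (/b/); retroflex lacks voiceless (/ʈ/).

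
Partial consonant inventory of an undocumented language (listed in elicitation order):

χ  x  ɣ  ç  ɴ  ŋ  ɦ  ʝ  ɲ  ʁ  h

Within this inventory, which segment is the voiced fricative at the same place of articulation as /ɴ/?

/ɴ/ is an uvular nasal.
The voiced fricative at the same place is a voiced uvular fricative — in this inventory, /ʁ/.

/ʁ/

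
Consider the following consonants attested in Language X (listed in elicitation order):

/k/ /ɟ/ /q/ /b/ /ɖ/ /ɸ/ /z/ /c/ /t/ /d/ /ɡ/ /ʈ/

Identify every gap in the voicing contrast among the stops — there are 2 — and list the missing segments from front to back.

Voiceless: /t/ (alveolar), /ʈ/ (retroflex), /c/ (palatal), /k/ (velar), /q/ (uvular).
Voiced: /b/ (bilabial), /d/ (alveolar), /ɖ/ (retroflex), /ɟ/ (palatal), /ɡ/ (velar).
Gaps, from front to back: bilabial lacks voiceless (/p/); uvular lacks voiced (/ɢ/).

/p/, /ɢ/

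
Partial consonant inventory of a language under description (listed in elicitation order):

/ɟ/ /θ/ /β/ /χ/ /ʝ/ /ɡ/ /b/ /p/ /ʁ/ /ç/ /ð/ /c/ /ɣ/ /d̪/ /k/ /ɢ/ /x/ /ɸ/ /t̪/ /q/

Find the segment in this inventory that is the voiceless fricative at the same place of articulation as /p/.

/p/ is a voiceless bilabial stop.
The voiceless fricative at the same place is a voiceless bilabial fricative — in this inventory, /ɸ/.

/ɸ/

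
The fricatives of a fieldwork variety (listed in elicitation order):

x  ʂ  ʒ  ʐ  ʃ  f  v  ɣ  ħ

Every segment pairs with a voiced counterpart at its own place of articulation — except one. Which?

/ħ/

Labiodental: /f/ ~ /v/
Postalveolar: /ʃ/ ~ /ʒ/
Retroflex: /ʂ/ ~ /ʐ/
Velar: /x/ ~ /ɣ/
Pharyngeal: only /ħ/ (voiceless); no voiced partner.
So /ħ/ is the unpaired segment.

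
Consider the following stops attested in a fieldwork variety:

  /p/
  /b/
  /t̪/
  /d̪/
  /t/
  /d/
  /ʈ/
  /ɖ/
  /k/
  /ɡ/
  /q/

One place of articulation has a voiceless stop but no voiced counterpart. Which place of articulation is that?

uvular

Voiceless: /p/ (bilabial), /t̪/ (dental), /t/ (alveolar), /ʈ/ (retroflex), /k/ (velar), /q/ (uvular).
Voiced: /b/ (bilabial), /d̪/ (dental), /d/ (alveolar), /ɖ/ (retroflex), /ɡ/ (velar).
Every place of articulation has a voiced member except uvular, where /ɢ/ would be expected.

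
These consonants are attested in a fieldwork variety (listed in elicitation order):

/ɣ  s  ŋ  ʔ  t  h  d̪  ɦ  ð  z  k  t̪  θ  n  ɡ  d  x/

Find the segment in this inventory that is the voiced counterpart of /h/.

/h/ is a voiceless glottal fricative.
The voiced counterpart is a voiced glottal fricative — in this inventory, /ɦ/.

/ɦ/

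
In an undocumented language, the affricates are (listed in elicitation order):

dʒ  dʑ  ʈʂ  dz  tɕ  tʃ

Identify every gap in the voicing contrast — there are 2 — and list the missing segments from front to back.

Voiceless: /tʃ/ (postalveolar), /ʈʂ/ (retroflex), /tɕ/ (alveolo-palatal).
Voiced: /dz/ (alveolar), /dʒ/ (postalveolar), /dʑ/ (alveolo-palatal).
Gaps, from front to back: alveolar lacks voiceless (/ts/); retroflex lacks voiced (/ɖʐ/).

/ts/, /ɖʐ/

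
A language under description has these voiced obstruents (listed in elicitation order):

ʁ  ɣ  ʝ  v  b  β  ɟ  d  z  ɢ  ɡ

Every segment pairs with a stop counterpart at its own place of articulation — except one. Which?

Bilabial: /b/ ~ /β/
Alveolar: /d/ ~ /z/
Palatal: /ɟ/ ~ /ʝ/
Velar: /ɡ/ ~ /ɣ/
Uvular: /ɢ/ ~ /ʁ/
Labiodental: only /v/ (fricative); no stop partner.
So /v/ is the unpaired segment.

/v/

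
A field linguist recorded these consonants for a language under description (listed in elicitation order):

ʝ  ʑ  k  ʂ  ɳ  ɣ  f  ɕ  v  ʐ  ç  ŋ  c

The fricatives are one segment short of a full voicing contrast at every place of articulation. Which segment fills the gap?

place of articulation  voiceless  voiced  
labiodental       f         v       
retroflex         ʂ         ʐ       
alveolo-palatal   ɕ         ʑ       
palatal           ç         ʝ       
velar             —         ɣ       
The velar row has no voiceless member, so the gap is the voiceless velar fricative /x/.

/x/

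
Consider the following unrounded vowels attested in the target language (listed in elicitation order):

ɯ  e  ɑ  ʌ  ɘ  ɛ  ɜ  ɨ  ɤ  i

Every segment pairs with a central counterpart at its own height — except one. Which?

/ɑ/

High: /i/ ~ /ɨ/ ~ /ɯ/
High-mid: /e/ ~ /ɘ/ ~ /ɤ/
Low-mid: /ɛ/ ~ /ɜ/ ~ /ʌ/
Low: only /ɑ/ (back); no central partner.
So /ɑ/ is the unpaired segment.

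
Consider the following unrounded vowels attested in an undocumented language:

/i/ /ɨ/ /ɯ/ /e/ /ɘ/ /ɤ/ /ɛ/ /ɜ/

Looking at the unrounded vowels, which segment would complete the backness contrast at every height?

/ʌ/

Front: /i/ (high), /e/ (high-mid), /ɛ/ (low-mid).
Central: /ɨ/ (high), /ɘ/ (high-mid), /ɜ/ (low-mid).
Back: /ɯ/ (high), /ɤ/ (high-mid).
The low-mid row has no back member, so the gap is the low-mid back unrounded vowel /ʌ/.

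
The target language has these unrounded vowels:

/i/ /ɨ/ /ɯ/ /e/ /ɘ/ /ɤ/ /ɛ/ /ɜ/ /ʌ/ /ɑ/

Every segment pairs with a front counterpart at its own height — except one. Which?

/ɑ/

High: /i/ ~ /ɨ/ ~ /ɯ/
High-mid: /e/ ~ /ɘ/ ~ /ɤ/
Low-mid: /ɛ/ ~ /ɜ/ ~ /ʌ/
Low: only /ɑ/ (back); no front partner.
So /ɑ/ is the unpaired segment.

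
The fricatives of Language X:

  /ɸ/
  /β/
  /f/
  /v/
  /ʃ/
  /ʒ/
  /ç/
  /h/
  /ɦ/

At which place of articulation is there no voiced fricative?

palatal

Voiceless: /ɸ/ (bilabial), /f/ (labiodental), /ʃ/ (postalveolar), /ç/ (palatal), /h/ (glottal).
Voiced: /β/ (bilabial), /v/ (labiodental), /ʒ/ (postalveolar), /ɦ/ (glottal).
Every place of articulation has a voiced member except palatal, where /ʝ/ would be expected.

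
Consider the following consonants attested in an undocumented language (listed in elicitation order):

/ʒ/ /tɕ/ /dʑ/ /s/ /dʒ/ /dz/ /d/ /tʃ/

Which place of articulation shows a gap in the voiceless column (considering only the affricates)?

alveolar

place of articulation  voiceless  voiced  
alveolar          —         dz      
postalveolar      tʃ        dʒ      
alveolo-palatal   tɕ        dʑ      
Every place of articulation has a voiceless member except alveolar, where /ts/ would be expected.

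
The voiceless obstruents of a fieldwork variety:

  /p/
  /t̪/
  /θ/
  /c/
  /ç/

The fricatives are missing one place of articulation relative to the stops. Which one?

Stop: /p/ (bilabial), /t̪/ (dental), /c/ (palatal).
Fricative: /θ/ (dental), /ç/ (palatal).
Every place of articulation has a fricative member except bilabial, where /ɸ/ would be expected.

bilabial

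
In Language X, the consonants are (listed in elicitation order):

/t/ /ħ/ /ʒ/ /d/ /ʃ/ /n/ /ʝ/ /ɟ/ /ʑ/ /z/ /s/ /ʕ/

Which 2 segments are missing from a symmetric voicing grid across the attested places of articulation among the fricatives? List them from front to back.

place of articulation  voiceless  voiced  
alveolar          s         z       
postalveolar      ʃ         ʒ       
alveolo-palatal   —         ʑ       
palatal           —         ʝ       
pharyngeal        ħ         ʕ       
Gaps, from front to back: alveolo-palatal lacks voiceless (/ɕ/); palatal lacks voiceless (/ç/).

/ɕ/, /ç/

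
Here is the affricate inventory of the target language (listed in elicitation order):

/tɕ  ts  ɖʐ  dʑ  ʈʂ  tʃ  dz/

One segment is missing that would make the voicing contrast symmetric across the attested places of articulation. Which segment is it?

/dʒ/

alveolar: voiceless /ts/, voiced /dz/.
postalveolar: voiceless /tʃ/, voiced —.
retroflex: voiceless /ʈʂ/, voiced /ɖʐ/.
alveolo-palatal: voiceless /tɕ/, voiced /dʑ/.
The postalveolar row has no voiced member, so the gap is the voiced postalveolar affricate /dʒ/.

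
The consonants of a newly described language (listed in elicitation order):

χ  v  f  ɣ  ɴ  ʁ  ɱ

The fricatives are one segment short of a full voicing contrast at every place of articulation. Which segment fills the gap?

labiodental: voiceless /f/, voiced /v/.
velar: voiceless —, voiced /ɣ/.
uvular: voiceless /χ/, voiced /ʁ/.
The velar row has no voiceless member, so the gap is the voiceless velar fricative /x/.

/x/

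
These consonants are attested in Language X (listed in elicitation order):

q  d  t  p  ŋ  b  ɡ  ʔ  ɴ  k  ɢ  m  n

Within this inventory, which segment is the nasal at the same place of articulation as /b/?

/b/ is a voiced bilabial stop.
The nasal at the same place is a bilabial nasal — in this inventory, /m/.

/m/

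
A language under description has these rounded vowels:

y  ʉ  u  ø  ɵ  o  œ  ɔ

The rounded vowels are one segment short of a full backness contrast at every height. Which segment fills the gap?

/ɞ/

height            front     central   back    
high              y         ʉ         u       
high-mid          ø         ɵ         o       
low-mid           œ         —         ɔ       
The low-mid row has no central member, so the gap is the low-mid central rounded vowel /ɞ/.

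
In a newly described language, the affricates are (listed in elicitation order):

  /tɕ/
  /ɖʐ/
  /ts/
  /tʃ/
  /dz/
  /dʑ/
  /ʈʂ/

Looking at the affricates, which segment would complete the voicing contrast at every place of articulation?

/dʒ/

alveolar: voiceless /ts/, voiced /dz/.
postalveolar: voiceless /tʃ/, voiced —.
retroflex: voiceless /ʈʂ/, voiced /ɖʐ/.
alveolo-palatal: voiceless /tɕ/, voiced /dʑ/.
The postalveolar row has no voiced member, so the gap is the voiced postalveolar affricate /dʒ/.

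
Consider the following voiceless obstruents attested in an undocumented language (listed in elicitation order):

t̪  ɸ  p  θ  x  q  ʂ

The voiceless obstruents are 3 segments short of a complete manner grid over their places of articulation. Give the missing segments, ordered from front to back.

bilabial: stop /p/, fricative /ɸ/.
dental: stop /t̪/, fricative /θ/.
retroflex: stop —, fricative /ʂ/.
velar: stop —, fricative /x/.
uvular: stop /q/, fricative —.
Gaps, from front to back: retroflex lacks stop (/ʈ/); velar lacks stop (/k/); uvular lacks fricative (/χ/).

/ʈ/, /k/, /χ/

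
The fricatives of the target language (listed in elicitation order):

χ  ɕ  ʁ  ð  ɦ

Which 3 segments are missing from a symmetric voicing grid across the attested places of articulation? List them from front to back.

/θ/, /ʑ/, /h/

place of articulation  voiceless  voiced  
dental            —         ð       
alveolo-palatal   ɕ         —       
uvular            χ         ʁ       
glottal           —         ɦ       
Gaps, from front to back: dental lacks voiceless (/θ/); alveolo-palatal lacks voiced (/ʑ/); glottal lacks voiceless (/h/).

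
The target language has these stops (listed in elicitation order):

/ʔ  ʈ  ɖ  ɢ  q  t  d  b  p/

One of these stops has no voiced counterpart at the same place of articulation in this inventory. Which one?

/ʔ/

Bilabial: /p/ ~ /b/
Alveolar: /t/ ~ /d/
Retroflex: /ʈ/ ~ /ɖ/
Uvular: /q/ ~ /ɢ/
Glottal: only /ʔ/ (voiceless); no voiced partner.
So /ʔ/ is the unpaired segment.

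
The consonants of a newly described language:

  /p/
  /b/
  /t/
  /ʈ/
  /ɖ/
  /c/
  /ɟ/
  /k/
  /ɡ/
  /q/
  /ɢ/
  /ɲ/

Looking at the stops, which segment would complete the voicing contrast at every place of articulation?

Voiceless: /p/ (bilabial), /t/ (alveolar), /ʈ/ (retroflex), /c/ (palatal), /k/ (velar), /q/ (uvular).
Voiced: /b/ (bilabial), /ɖ/ (retroflex), /ɟ/ (palatal), /ɡ/ (velar), /ɢ/ (uvular).
The alveolar row has no voiced member, so the gap is the voiced alveolar stop /d/.

/d/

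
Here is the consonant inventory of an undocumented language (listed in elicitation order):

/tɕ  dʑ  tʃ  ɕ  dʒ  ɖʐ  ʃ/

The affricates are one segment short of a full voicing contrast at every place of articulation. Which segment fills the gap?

/ʈʂ/

postalveolar: voiceless /tʃ/, voiced /dʒ/.
retroflex: voiceless —, voiced /ɖʐ/.
alveolo-palatal: voiceless /tɕ/, voiced /dʑ/.
The retroflex row has no voiceless member, so the gap is the voiceless retroflex affricate /ʈʂ/.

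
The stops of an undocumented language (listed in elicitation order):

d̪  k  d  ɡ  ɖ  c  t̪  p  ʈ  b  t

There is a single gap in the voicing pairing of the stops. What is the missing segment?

Voiceless: /p/ (bilabial), /t̪/ (dental), /t/ (alveolar), /ʈ/ (retroflex), /c/ (palatal), /k/ (velar).
Voiced: /b/ (bilabial), /d̪/ (dental), /d/ (alveolar), /ɖ/ (retroflex), /ɡ/ (velar).
The palatal row has no voiced member, so the gap is the voiced palatal stop /ɟ/.

/ɟ/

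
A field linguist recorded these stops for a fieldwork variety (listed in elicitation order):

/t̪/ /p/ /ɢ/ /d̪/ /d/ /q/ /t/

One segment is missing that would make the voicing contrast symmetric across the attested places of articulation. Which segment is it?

/b/

bilabial: voiceless /p/, voiced —.
dental: voiceless /t̪/, voiced /d̪/.
alveolar: voiceless /t/, voiced /d/.
uvular: voiceless /q/, voiced /ɢ/.
The bilabial row has no voiced member, so the gap is the voiced bilabial stop /b/.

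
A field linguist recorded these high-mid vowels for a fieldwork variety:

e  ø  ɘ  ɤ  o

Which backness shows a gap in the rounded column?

Unrounded: /e/ (front), /ɘ/ (central), /ɤ/ (back).
Rounded: /ø/ (front), /o/ (back).
Every backness has a rounded member except central, where /ɵ/ would be expected.

central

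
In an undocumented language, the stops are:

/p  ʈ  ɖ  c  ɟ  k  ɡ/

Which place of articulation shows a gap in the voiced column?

bilabial

bilabial: voiceless /p/, voiced —.
retroflex: voiceless /ʈ/, voiced /ɖ/.
palatal: voiceless /c/, voiced /ɟ/.
velar: voiceless /k/, voiced /ɡ/.
Every place of articulation has a voiced member except bilabial, where /b/ would be expected.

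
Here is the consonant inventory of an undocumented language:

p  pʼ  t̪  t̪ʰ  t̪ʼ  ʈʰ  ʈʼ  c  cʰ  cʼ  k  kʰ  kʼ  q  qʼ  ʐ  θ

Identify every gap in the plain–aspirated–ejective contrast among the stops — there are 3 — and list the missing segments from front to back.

place of articulation  plain     aspirated  ejective
bilabial          p         —         pʼ      
dental            t̪        t̪ʰ       t̪ʼ     
retroflex         —         ʈʰ        ʈʼ      
palatal           c         cʰ        cʼ      
velar             k         kʰ        kʼ      
uvular            q         —         qʼ      
Gaps, from front to back: bilabial lacks aspirated (/pʰ/); retroflex lacks plain (/ʈ/); uvular lacks aspirated (/qʰ/).

/pʰ/, /ʈ/, /qʰ/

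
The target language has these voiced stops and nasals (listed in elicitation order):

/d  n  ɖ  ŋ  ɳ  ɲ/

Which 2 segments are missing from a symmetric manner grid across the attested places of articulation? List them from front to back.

alveolar: oral stop /d/, nasal /n/.
retroflex: oral stop /ɖ/, nasal /ɳ/.
palatal: oral stop —, nasal /ɲ/.
velar: oral stop —, nasal /ŋ/.
Gaps, from front to back: palatal lacks oral stop (/ɟ/); velar lacks oral stop (/ɡ/).

/ɟ/, /ɡ/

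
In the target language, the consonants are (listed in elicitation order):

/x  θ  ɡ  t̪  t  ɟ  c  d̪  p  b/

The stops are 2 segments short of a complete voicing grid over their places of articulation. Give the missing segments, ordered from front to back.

/d/, /k/

Voiceless: /p/ (bilabial), /t̪/ (dental), /t/ (alveolar), /c/ (palatal).
Voiced: /b/ (bilabial), /d̪/ (dental), /ɟ/ (palatal), /ɡ/ (velar).
Gaps, from front to back: alveolar lacks voiced (/d/); velar lacks voiceless (/k/).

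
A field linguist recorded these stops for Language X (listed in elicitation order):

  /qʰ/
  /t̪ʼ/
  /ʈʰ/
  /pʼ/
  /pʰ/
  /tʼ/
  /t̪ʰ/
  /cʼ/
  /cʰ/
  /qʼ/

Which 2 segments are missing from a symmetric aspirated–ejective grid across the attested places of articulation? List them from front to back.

bilabial: aspirated /pʰ/, ejective /pʼ/.
dental: aspirated /t̪ʰ/, ejective /t̪ʼ/.
alveolar: aspirated —, ejective /tʼ/.
retroflex: aspirated /ʈʰ/, ejective —.
palatal: aspirated /cʰ/, ejective /cʼ/.
uvular: aspirated /qʰ/, ejective /qʼ/.
Gaps, from front to back: alveolar lacks aspirated (/tʰ/); retroflex lacks ejective (/ʈʼ/).

/tʰ/, /ʈʼ/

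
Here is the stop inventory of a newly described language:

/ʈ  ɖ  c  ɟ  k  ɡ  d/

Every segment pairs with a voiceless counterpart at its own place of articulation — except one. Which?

Retroflex: /ʈ/ ~ /ɖ/
Palatal: /c/ ~ /ɟ/
Velar: /k/ ~ /ɡ/
Alveolar: only /d/ (voiced); no voiceless partner.
So /d/ is the unpaired segment.

/d/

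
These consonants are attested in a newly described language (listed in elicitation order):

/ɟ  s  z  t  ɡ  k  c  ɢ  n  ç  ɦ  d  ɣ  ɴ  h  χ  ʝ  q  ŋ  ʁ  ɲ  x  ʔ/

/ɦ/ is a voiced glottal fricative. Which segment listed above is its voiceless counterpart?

The voiceless counterpart is a voiceless glottal fricative — in this inventory, /h/.

/h/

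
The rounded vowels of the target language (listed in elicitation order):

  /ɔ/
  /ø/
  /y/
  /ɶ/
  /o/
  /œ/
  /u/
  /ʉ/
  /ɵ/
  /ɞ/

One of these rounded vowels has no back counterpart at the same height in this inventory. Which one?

/ɶ/

High: /y/ ~ /ʉ/ ~ /u/
High-mid: /ø/ ~ /ɵ/ ~ /o/
Low-mid: /œ/ ~ /ɞ/ ~ /ɔ/
Low: only /ɶ/ (front); no back partner.
So /ɶ/ is the unpaired segment.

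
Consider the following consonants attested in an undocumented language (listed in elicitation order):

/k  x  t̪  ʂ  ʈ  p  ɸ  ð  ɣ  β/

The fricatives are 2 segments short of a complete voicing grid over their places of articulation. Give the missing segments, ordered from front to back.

/θ/, /ʐ/

Voiceless: /ɸ/ (bilabial), /ʂ/ (retroflex), /x/ (velar).
Voiced: /β/ (bilabial), /ð/ (dental), /ɣ/ (velar).
Gaps, from front to back: dental lacks voiceless (/θ/); retroflex lacks voiced (/ʐ/).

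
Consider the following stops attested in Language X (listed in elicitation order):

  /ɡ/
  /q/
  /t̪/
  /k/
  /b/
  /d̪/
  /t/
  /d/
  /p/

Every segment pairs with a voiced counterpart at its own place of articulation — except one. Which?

Bilabial: /p/ ~ /b/
Dental: /t̪/ ~ /d̪/
Alveolar: /t/ ~ /d/
Velar: /k/ ~ /ɡ/
Uvular: only /q/ (voiceless); no voiced partner.
So /q/ is the unpaired segment.

/q/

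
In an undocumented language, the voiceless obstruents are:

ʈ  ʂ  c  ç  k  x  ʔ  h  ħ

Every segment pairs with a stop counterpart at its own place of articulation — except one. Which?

Retroflex: /ʈ/ ~ /ʂ/
Palatal: /c/ ~ /ç/
Velar: /k/ ~ /x/
Glottal: /ʔ/ ~ /h/
Pharyngeal: only /ħ/ (fricative); no stop partner.
So /ħ/ is the unpaired segment.

/ħ/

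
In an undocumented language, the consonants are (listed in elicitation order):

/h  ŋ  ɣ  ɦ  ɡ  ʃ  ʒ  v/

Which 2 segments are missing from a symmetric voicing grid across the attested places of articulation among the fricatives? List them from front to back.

Voiceless: /ʃ/ (postalveolar), /h/ (glottal).
Voiced: /v/ (labiodental), /ʒ/ (postalveolar), /ɣ/ (velar), /ɦ/ (glottal).
Gaps, from front to back: labiodental lacks voiceless (/f/); velar lacks voiceless (/x/).

/f/, /x/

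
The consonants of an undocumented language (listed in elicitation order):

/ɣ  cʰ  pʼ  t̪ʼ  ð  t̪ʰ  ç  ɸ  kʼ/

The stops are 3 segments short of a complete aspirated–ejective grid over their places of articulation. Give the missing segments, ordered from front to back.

/pʰ/, /cʼ/, /kʰ/

Aspirated: /t̪ʰ/ (dental), /cʰ/ (palatal).
Ejective: /pʼ/ (bilabial), /t̪ʼ/ (dental), /kʼ/ (velar).
Gaps, from front to back: bilabial lacks aspirated (/pʰ/); palatal lacks ejective (/cʼ/); velar lacks aspirated (/kʰ/).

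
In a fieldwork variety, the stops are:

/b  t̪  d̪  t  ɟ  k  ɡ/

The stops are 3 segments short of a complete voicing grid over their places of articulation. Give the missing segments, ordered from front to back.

/p/, /d/, /c/

bilabial: voiceless —, voiced /b/.
dental: voiceless /t̪/, voiced /d̪/.
alveolar: voiceless /t/, voiced —.
palatal: voiceless —, voiced /ɟ/.
velar: voiceless /k/, voiced /ɡ/.
Gaps, from front to back: bilabial lacks voiceless (/p/); alveolar lacks voiced (/d/); palatal lacks voiceless (/c/).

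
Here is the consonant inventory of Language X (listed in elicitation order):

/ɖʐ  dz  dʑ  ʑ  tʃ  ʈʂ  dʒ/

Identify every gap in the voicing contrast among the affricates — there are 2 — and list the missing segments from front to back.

alveolar: voiceless —, voiced /dz/.
postalveolar: voiceless /tʃ/, voiced /dʒ/.
retroflex: voiceless /ʈʂ/, voiced /ɖʐ/.
alveolo-palatal: voiceless —, voiced /dʑ/.
Gaps, from front to back: alveolar lacks voiceless (/ts/); alveolo-palatal lacks voiceless (/tɕ/).

/ts/, /tɕ/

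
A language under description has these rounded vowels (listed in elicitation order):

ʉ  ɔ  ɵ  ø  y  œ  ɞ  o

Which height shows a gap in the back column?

Front: /y/ (high), /ø/ (high-mid), /œ/ (low-mid).
Central: /ʉ/ (high), /ɵ/ (high-mid), /ɞ/ (low-mid).
Back: /o/ (high-mid), /ɔ/ (low-mid).
Every height has a back member except high, where /u/ would be expected.

high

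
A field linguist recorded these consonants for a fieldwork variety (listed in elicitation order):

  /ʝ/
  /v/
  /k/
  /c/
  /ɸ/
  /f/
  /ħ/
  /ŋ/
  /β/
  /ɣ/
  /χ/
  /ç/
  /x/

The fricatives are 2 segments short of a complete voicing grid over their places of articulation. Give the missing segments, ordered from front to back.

Voiceless: /ɸ/ (bilabial), /f/ (labiodental), /ç/ (palatal), /x/ (velar), /χ/ (uvular), /ħ/ (pharyngeal).
Voiced: /β/ (bilabial), /v/ (labiodental), /ʝ/ (palatal), /ɣ/ (velar).
Gaps, from front to back: uvular lacks voiced (/ʁ/); pharyngeal lacks voiced (/ʕ/).

/ʁ/, /ʕ/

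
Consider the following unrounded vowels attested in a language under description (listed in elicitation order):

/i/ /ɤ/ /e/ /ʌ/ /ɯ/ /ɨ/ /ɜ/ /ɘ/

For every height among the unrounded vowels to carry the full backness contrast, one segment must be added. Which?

Front: /i/ (high), /e/ (high-mid).
Central: /ɨ/ (high), /ɘ/ (high-mid), /ɜ/ (low-mid).
Back: /ɯ/ (high), /ɤ/ (high-mid), /ʌ/ (low-mid).
The low-mid row has no front member, so the gap is the low-mid front unrounded vowel /ɛ/.

/ɛ/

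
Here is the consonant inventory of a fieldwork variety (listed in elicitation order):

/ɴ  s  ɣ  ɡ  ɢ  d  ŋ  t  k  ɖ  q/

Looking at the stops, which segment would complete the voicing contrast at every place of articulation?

Voiceless: /t/ (alveolar), /k/ (velar), /q/ (uvular).
Voiced: /d/ (alveolar), /ɖ/ (retroflex), /ɡ/ (velar), /ɢ/ (uvular).
The retroflex row has no voiceless member, so the gap is the voiceless retroflex stop /ʈ/.

/ʈ/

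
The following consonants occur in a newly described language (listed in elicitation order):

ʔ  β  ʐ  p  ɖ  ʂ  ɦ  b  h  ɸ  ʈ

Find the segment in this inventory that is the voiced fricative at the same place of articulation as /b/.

/b/ is a voiced bilabial stop.
The voiced fricative at the same place is a voiced bilabial fricative — in this inventory, /β/.

/β/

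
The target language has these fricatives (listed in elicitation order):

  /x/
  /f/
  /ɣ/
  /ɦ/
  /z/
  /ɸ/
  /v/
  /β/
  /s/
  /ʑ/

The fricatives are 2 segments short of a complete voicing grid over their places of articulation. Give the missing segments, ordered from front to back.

/ɕ/, /h/

bilabial: voiceless /ɸ/, voiced /β/.
labiodental: voiceless /f/, voiced /v/.
alveolar: voiceless /s/, voiced /z/.
alveolo-palatal: voiceless —, voiced /ʑ/.
velar: voiceless /x/, voiced /ɣ/.
glottal: voiceless —, voiced /ɦ/.
Gaps, from front to back: alveolo-palatal lacks voiceless (/ɕ/); glottal lacks voiceless (/h/).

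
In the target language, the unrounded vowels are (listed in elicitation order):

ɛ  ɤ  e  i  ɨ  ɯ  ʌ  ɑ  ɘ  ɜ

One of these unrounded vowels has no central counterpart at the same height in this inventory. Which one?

High: /i/ ~ /ɨ/ ~ /ɯ/
High-mid: /e/ ~ /ɘ/ ~ /ɤ/
Low-mid: /ɛ/ ~ /ɜ/ ~ /ʌ/
Low: only /ɑ/ (back); no central partner.
So /ɑ/ is the unpaired segment.

/ɑ/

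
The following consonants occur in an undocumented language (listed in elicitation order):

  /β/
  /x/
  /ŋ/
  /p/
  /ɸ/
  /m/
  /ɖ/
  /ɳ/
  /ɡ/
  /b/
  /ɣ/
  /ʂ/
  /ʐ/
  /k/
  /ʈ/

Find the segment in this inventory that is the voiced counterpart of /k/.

/ɡ/

/k/ is a voiceless velar stop.
The voiced counterpart is a voiced velar stop — in this inventory, /ɡ/.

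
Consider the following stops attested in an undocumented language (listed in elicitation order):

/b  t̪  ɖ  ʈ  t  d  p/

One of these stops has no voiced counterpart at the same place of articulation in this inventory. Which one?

Bilabial: /p/ ~ /b/
Alveolar: /t/ ~ /d/
Retroflex: /ʈ/ ~ /ɖ/
Dental: only /t̪/ (voiceless); no voiced partner.
So /t̪/ is the unpaired segment.

/t̪/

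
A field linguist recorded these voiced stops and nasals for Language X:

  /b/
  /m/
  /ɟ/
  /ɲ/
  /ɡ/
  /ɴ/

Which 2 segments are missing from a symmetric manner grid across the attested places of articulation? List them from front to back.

Oral stop: /b/ (bilabial), /ɟ/ (palatal), /ɡ/ (velar).
Nasal: /m/ (bilabial), /ɲ/ (palatal), /ɴ/ (uvular).
Gaps, from front to back: velar lacks nasal (/ŋ/); uvular lacks oral stop (/ɢ/).

/ŋ/, /ɢ/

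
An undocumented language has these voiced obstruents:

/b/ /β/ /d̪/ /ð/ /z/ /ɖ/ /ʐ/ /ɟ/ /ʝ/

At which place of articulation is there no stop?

alveolar

place of articulation  stop      fricative
bilabial          b         β       
dental            d̪        ð       
alveolar          —         z       
retroflex         ɖ         ʐ       
palatal           ɟ         ʝ       
Every place of articulation has a stop member except alveolar, where /d/ would be expected.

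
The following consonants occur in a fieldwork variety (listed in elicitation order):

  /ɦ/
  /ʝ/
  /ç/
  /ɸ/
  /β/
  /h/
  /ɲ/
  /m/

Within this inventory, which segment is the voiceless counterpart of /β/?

/β/ is a voiced bilabial fricative.
The voiceless counterpart is a voiceless bilabial fricative — in this inventory, /ɸ/.

/ɸ/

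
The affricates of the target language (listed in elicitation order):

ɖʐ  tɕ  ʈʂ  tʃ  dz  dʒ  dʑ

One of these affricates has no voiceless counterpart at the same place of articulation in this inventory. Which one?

Postalveolar: /tʃ/ ~ /dʒ/
Retroflex: /ʈʂ/ ~ /ɖʐ/
Alveolo-palatal: /tɕ/ ~ /dʑ/
Alveolar: only /dz/ (voiced); no voiceless partner.
So /dz/ is the unpaired segment.

/dz/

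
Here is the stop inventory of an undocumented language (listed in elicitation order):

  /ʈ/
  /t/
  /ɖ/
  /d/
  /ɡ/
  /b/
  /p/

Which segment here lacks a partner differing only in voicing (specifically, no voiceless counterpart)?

/ɡ/

Bilabial: /p/ ~ /b/
Alveolar: /t/ ~ /d/
Retroflex: /ʈ/ ~ /ɖ/
Velar: only /ɡ/ (voiced); no voiceless partner.
So /ɡ/ is the unpaired segment.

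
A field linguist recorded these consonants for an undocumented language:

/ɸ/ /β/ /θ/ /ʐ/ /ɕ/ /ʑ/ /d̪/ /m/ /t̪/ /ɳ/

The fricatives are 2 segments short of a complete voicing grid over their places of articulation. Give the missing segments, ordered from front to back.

/ð/, /ʂ/

bilabial: voiceless /ɸ/, voiced /β/.
dental: voiceless /θ/, voiced —.
retroflex: voiceless —, voiced /ʐ/.
alveolo-palatal: voiceless /ɕ/, voiced /ʑ/.
Gaps, from front to back: dental lacks voiced (/ð/); retroflex lacks voiceless (/ʂ/).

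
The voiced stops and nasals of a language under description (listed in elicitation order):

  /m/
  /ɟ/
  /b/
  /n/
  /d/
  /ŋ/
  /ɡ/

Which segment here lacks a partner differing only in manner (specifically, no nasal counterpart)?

/ɟ/

Bilabial: /b/ ~ /m/
Alveolar: /d/ ~ /n/
Velar: /ɡ/ ~ /ŋ/
Palatal: only /ɟ/ (oral stop); no nasal partner.
So /ɟ/ is the unpaired segment.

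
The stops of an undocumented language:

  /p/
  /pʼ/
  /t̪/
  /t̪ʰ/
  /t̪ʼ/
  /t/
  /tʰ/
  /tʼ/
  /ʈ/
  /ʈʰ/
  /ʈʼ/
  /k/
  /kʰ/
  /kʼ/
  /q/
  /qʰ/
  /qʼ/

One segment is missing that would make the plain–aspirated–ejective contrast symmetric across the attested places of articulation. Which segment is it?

place of articulation  plain     aspirated  ejective
bilabial          p         —         pʼ      
dental            t̪        t̪ʰ       t̪ʼ     
alveolar          t         tʰ        tʼ      
retroflex         ʈ         ʈʰ        ʈʼ      
velar             k         kʰ        kʼ      
uvular            q         qʰ        qʼ      
The bilabial row has no aspirated member, so the gap is the aspirated bilabial stop /pʰ/.

/pʰ/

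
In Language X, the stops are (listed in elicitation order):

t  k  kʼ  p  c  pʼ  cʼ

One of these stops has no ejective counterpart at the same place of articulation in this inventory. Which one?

/t/

Bilabial: /p/ ~ /pʼ/
Palatal: /c/ ~ /cʼ/
Velar: /k/ ~ /kʼ/
Alveolar: only /t/ (plain); no ejective partner.
So /t/ is the unpaired segment.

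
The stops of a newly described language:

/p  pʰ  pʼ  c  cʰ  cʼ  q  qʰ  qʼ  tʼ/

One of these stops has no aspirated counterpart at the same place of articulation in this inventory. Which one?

Bilabial: /p/ ~ /pʰ/ ~ /pʼ/
Palatal: /c/ ~ /cʰ/ ~ /cʼ/
Uvular: /q/ ~ /qʰ/ ~ /qʼ/
Alveolar: only /tʼ/ (ejective); no aspirated partner.
So /tʼ/ is the unpaired segment.

/tʼ/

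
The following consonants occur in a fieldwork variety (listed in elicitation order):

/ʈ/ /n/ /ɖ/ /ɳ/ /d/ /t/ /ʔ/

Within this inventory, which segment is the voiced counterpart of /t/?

/t/ is a voiceless alveolar stop.
The voiced counterpart is a voiced alveolar stop — in this inventory, /d/.

/d/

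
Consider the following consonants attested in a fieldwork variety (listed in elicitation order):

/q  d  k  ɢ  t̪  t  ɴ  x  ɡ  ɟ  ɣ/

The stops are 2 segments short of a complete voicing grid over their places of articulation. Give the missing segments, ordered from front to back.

/d̪/, /c/

dental: voiceless /t̪/, voiced —.
alveolar: voiceless /t/, voiced /d/.
palatal: voiceless —, voiced /ɟ/.
velar: voiceless /k/, voiced /ɡ/.
uvular: voiceless /q/, voiced /ɢ/.
Gaps, from front to back: dental lacks voiced (/d̪/); palatal lacks voiceless (/c/).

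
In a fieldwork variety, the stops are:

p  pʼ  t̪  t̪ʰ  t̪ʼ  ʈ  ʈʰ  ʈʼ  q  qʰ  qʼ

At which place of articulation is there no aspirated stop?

bilabial: plain /p/, aspirated —, ejective /pʼ/.
dental: plain /t̪/, aspirated /t̪ʰ/, ejective /t̪ʼ/.
retroflex: plain /ʈ/, aspirated /ʈʰ/, ejective /ʈʼ/.
uvular: plain /q/, aspirated /qʰ/, ejective /qʼ/.
Every place of articulation has an aspirated member except bilabial, where /pʰ/ would be expected.

bilabial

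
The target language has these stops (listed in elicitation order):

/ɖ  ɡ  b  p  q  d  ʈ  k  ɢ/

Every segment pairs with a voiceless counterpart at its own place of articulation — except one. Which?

Bilabial: /p/ ~ /b/
Retroflex: /ʈ/ ~ /ɖ/
Velar: /k/ ~ /ɡ/
Uvular: /q/ ~ /ɢ/
Alveolar: only /d/ (voiced); no voiceless partner.
So /d/ is the unpaired segment.

/d/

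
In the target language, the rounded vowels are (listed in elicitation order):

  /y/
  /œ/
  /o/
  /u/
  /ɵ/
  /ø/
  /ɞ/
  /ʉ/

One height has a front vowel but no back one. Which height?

low-mid

high: front /y/, central /ʉ/, back /u/.
high-mid: front /ø/, central /ɵ/, back /o/.
low-mid: front /œ/, central /ɞ/, back —.
Every height has a back member except low-mid, where /ɔ/ would be expected.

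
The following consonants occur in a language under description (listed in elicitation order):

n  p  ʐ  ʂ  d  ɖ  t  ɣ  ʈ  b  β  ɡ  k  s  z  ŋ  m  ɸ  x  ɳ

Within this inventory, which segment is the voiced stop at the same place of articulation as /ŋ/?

/ŋ/ is a velar nasal.
The voiced stop at the same place is a voiced velar stop — in this inventory, /ɡ/.

/ɡ/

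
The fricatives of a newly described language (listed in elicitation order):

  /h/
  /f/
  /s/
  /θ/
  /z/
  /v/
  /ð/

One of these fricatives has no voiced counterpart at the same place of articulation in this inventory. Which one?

Labiodental: /f/ ~ /v/
Dental: /θ/ ~ /ð/
Alveolar: /s/ ~ /z/
Glottal: only /h/ (voiceless); no voiced partner.
So /h/ is the unpaired segment.

/h/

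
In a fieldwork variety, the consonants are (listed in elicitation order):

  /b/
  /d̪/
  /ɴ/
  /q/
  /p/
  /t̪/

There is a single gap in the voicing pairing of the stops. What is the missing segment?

bilabial: voiceless /p/, voiced /b/.
dental: voiceless /t̪/, voiced /d̪/.
uvular: voiceless /q/, voiced —.
The uvular row has no voiced member, so the gap is the voiced uvular stop /ɢ/.

/ɢ/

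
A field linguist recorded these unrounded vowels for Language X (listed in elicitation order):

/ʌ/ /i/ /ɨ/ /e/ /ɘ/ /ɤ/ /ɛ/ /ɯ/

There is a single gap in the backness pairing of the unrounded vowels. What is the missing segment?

/ɜ/

high: front /i/, central /ɨ/, back /ɯ/.
high-mid: front /e/, central /ɘ/, back /ɤ/.
low-mid: front /ɛ/, central —, back /ʌ/.
The low-mid row has no central member, so the gap is the low-mid central unrounded vowel /ɜ/.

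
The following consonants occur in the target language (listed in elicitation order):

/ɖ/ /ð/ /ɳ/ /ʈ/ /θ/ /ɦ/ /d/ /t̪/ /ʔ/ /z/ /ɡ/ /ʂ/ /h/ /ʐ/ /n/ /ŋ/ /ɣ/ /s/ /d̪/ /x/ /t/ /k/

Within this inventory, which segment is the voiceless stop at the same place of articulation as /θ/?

/t̪/

/θ/ is a voiceless dental fricative.
The voiceless stop at the same place is a voiceless dental stop — in this inventory, /t̪/.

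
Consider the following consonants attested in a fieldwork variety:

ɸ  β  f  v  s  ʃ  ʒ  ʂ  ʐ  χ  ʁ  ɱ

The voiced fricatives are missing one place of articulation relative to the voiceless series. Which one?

alveolar

bilabial: voiceless /ɸ/, voiced /β/.
labiodental: voiceless /f/, voiced /v/.
alveolar: voiceless /s/, voiced —.
postalveolar: voiceless /ʃ/, voiced /ʒ/.
retroflex: voiceless /ʂ/, voiced /ʐ/.
uvular: voiceless /χ/, voiced /ʁ/.
Every place of articulation has a voiced member except alveolar, where /z/ would be expected.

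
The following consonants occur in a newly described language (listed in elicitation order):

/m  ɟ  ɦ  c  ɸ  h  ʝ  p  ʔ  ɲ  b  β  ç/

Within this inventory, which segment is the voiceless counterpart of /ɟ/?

/ɟ/ is a voiced palatal stop.
The voiceless counterpart is a voiceless palatal stop — in this inventory, /c/.

/c/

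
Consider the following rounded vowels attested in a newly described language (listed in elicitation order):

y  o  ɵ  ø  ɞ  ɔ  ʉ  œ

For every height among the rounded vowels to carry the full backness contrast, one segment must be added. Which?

/u/

high: front /y/, central /ʉ/, back —.
high-mid: front /ø/, central /ɵ/, back /o/.
low-mid: front /œ/, central /ɞ/, back /ɔ/.
The high row has no back member, so the gap is the high back rounded vowel /u/.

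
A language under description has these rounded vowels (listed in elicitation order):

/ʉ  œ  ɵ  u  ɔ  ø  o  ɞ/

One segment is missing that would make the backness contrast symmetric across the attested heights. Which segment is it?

Front: /ø/ (high-mid), /œ/ (low-mid).
Central: /ʉ/ (high), /ɵ/ (high-mid), /ɞ/ (low-mid).
Back: /u/ (high), /o/ (high-mid), /ɔ/ (low-mid).
The high row has no front member, so the gap is the high front rounded vowel /y/.

/y/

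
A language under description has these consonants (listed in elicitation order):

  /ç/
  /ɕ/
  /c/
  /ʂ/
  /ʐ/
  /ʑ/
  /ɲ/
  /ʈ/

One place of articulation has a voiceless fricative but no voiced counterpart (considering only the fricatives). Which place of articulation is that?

palatal

Voiceless: /ʂ/ (retroflex), /ɕ/ (alveolo-palatal), /ç/ (palatal).
Voiced: /ʐ/ (retroflex), /ʑ/ (alveolo-palatal).
Every place of articulation has a voiced member except palatal, where /ʝ/ would be expected.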